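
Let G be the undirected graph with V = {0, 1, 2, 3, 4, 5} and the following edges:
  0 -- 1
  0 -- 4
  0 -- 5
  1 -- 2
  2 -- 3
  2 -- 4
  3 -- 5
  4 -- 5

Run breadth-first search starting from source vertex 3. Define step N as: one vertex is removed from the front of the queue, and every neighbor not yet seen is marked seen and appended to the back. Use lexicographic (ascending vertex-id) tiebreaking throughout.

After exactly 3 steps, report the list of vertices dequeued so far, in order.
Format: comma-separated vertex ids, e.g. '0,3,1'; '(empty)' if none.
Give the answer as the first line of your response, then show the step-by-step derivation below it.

3,2,5

step 1: dequeue 3; queue=[2,5]; order=3
step 2: dequeue 2; queue=[5,1,4]; order=3,2
step 3: dequeue 5; queue=[1,4,0]; order=3,2,5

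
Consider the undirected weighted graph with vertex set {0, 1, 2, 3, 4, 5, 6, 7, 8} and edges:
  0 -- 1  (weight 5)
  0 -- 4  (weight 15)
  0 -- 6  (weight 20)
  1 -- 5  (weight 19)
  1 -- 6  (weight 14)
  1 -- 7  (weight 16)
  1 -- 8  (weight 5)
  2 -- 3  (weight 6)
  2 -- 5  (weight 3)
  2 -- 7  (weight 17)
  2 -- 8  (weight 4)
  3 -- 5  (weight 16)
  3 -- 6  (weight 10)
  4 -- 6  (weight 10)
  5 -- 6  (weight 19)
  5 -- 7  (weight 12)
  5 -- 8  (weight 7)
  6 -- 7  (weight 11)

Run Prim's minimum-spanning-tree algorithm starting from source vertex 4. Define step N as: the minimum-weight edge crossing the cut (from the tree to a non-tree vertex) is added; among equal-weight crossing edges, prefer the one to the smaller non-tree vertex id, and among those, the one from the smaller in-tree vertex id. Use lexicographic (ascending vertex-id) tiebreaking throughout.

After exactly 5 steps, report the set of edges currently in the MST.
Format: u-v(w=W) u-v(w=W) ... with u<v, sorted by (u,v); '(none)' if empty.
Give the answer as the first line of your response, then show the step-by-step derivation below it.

2-3(w=6) 2-5(w=3) 2-8(w=4) 3-6(w=10) 4-6(w=10)

step 1: add edge 4-6 (w=10); MST = {4-6(w=10)}
step 2: add edge 3-6 (w=10); MST = {3-6(w=10) 4-6(w=10)}
step 3: add edge 2-3 (w=6); MST = {2-3(w=6) 3-6(w=10) 4-6(w=10)}
step 4: add edge 2-5 (w=3); MST = {2-3(w=6) 2-5(w=3) 3-6(w=10) 4-6(w=10)}
step 5: add edge 2-8 (w=4); MST = {2-3(w=6) 2-5(w=3) 2-8(w=4) 3-6(w=10) 4-6(w=10)}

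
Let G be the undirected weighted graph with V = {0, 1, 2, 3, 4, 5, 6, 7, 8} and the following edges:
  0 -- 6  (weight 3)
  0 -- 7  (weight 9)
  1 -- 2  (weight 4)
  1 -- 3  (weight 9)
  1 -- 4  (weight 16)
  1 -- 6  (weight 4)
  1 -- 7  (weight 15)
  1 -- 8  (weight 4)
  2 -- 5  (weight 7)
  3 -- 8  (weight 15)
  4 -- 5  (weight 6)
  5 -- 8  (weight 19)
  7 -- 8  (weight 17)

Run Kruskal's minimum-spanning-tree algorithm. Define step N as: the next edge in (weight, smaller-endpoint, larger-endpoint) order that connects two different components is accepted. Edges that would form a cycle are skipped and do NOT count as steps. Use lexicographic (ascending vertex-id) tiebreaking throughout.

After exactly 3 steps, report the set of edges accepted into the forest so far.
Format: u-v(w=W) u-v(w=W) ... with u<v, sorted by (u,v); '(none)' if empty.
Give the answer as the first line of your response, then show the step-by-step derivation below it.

0-6(w=3) 1-2(w=4) 1-6(w=4)

step 1: add edge 0-6 (w=3); MST = {0-6(w=3)}
step 2: add edge 1-2 (w=4); MST = {0-6(w=3) 1-2(w=4)}
step 3: add edge 1-6 (w=4); MST = {0-6(w=3) 1-2(w=4) 1-6(w=4)}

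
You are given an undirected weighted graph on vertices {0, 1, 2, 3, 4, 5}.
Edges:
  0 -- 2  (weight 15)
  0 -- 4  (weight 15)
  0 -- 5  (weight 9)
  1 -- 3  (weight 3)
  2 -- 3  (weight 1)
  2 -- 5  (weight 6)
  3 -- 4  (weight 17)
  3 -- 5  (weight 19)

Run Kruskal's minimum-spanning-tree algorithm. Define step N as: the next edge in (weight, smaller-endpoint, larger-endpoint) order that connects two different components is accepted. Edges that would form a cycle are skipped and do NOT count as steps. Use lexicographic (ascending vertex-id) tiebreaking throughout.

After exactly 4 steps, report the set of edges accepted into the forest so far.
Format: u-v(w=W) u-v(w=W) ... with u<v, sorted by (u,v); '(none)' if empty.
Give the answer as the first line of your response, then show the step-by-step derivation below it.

0-5(w=9) 1-3(w=3) 2-3(w=1) 2-5(w=6)

step 1: add edge 2-3 (w=1); MST = {2-3(w=1)}
step 2: add edge 1-3 (w=3); MST = {1-3(w=3) 2-3(w=1)}
step 3: add edge 2-5 (w=6); MST = {1-3(w=3) 2-3(w=1) 2-5(w=6)}
step 4: add edge 0-5 (w=9); MST = {0-5(w=9) 1-3(w=3) 2-3(w=1) 2-5(w=6)}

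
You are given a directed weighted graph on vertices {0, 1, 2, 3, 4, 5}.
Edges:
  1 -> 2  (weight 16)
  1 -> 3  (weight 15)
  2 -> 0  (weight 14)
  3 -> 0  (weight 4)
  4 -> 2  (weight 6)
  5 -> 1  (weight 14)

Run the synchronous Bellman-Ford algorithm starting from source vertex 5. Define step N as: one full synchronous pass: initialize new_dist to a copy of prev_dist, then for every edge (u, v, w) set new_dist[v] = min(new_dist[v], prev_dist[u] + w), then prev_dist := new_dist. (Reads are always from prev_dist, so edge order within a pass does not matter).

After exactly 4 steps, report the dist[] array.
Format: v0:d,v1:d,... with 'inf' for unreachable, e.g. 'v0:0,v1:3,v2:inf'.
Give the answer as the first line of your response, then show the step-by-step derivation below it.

v0:33,v1:14,v2:30,v3:29,v4:inf,v5:0

step 1: dist = v0:inf,v1:14,v2:inf,v3:inf,v4:inf,v5:0
step 2: dist = v0:inf,v1:14,v2:30,v3:29,v4:inf,v5:0
step 3: dist = v0:33,v1:14,v2:30,v3:29,v4:inf,v5:0
step 4: dist = v0:33,v1:14,v2:30,v3:29,v4:inf,v5:0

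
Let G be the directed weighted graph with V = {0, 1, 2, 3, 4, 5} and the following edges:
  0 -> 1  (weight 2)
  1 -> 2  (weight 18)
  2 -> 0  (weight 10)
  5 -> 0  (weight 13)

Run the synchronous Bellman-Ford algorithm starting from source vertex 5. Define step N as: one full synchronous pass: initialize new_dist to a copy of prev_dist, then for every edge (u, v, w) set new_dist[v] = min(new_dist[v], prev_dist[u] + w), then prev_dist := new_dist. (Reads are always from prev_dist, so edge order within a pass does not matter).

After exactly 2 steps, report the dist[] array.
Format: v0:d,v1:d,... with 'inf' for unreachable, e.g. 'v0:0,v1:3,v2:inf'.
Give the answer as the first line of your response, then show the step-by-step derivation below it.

v0:13,v1:15,v2:inf,v3:inf,v4:inf,v5:0

step 1: dist = v0:13,v1:inf,v2:inf,v3:inf,v4:inf,v5:0
step 2: dist = v0:13,v1:15,v2:inf,v3:inf,v4:inf,v5:0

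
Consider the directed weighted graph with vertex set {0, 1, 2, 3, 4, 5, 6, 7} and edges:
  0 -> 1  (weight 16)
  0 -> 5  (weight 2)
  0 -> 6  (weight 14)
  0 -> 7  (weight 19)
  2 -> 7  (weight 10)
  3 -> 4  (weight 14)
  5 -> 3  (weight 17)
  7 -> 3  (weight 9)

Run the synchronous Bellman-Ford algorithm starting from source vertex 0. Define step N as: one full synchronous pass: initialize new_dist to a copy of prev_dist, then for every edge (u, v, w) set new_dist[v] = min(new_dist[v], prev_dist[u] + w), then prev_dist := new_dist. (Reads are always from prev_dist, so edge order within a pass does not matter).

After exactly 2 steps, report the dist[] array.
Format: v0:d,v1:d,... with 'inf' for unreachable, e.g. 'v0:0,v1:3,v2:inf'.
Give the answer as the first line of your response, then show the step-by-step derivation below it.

v0:0,v1:16,v2:inf,v3:19,v4:inf,v5:2,v6:14,v7:19

step 1: dist = v0:0,v1:16,v2:inf,v3:inf,v4:inf,v5:2,v6:14,v7:19
step 2: dist = v0:0,v1:16,v2:inf,v3:19,v4:inf,v5:2,v6:14,v7:19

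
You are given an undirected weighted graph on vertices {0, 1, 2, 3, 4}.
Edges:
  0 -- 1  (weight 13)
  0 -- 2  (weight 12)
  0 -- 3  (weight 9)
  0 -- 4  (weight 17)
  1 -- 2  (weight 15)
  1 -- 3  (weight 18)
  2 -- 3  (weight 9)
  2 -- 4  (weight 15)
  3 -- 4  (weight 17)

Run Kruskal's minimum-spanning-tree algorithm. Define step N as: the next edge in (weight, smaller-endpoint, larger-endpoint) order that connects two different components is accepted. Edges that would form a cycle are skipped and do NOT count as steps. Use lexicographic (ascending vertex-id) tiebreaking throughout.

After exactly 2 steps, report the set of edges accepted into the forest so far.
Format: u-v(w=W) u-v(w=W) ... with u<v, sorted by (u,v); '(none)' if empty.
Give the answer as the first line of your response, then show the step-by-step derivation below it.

0-3(w=9) 2-3(w=9)

step 1: add edge 0-3 (w=9); MST = {0-3(w=9)}
step 2: add edge 2-3 (w=9); MST = {0-3(w=9) 2-3(w=9)}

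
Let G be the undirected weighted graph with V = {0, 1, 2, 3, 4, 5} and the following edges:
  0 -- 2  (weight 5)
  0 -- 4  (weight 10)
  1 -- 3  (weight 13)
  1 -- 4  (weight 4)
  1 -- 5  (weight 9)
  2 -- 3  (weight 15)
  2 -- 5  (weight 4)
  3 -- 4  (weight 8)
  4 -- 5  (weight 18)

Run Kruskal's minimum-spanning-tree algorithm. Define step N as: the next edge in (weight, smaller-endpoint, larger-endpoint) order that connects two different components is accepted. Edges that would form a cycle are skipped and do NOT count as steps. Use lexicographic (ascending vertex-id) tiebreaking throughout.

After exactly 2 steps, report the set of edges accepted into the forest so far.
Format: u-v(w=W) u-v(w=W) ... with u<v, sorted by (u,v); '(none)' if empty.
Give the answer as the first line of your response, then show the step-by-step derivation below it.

1-4(w=4) 2-5(w=4)

step 1: add edge 1-4 (w=4); MST = {1-4(w=4)}
step 2: add edge 2-5 (w=4); MST = {1-4(w=4) 2-5(w=4)}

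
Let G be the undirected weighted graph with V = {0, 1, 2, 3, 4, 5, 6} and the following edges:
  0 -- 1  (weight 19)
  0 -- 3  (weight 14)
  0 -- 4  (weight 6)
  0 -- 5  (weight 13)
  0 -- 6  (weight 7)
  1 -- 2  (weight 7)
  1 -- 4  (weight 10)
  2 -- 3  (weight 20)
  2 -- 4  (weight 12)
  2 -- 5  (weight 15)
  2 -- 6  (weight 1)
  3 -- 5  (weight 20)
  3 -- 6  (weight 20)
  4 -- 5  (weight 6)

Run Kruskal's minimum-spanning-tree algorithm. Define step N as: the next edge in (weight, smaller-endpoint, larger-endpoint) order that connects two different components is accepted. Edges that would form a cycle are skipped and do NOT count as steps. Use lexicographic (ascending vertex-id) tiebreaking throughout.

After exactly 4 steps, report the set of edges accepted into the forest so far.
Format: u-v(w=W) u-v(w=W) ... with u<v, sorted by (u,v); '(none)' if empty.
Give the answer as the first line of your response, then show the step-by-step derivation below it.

0-4(w=6) 0-6(w=7) 2-6(w=1) 4-5(w=6)

step 1: add edge 2-6 (w=1); MST = {2-6(w=1)}
step 2: add edge 0-4 (w=6); MST = {0-4(w=6) 2-6(w=1)}
step 3: add edge 4-5 (w=6); MST = {0-4(w=6) 2-6(w=1) 4-5(w=6)}
step 4: add edge 0-6 (w=7); MST = {0-4(w=6) 0-6(w=7) 2-6(w=1) 4-5(w=6)}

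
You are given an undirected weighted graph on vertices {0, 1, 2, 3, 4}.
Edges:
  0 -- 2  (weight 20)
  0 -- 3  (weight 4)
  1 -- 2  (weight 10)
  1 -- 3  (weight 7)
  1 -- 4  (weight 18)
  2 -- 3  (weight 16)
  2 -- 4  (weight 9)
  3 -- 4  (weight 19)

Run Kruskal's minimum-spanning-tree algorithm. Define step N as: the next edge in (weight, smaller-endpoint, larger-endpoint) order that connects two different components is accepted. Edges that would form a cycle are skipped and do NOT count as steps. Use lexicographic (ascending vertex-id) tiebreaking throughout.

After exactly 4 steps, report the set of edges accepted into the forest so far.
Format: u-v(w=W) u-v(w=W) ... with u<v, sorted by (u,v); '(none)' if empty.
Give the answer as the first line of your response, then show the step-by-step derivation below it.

0-3(w=4) 1-2(w=10) 1-3(w=7) 2-4(w=9)

step 1: add edge 0-3 (w=4); MST = {0-3(w=4)}
step 2: add edge 1-3 (w=7); MST = {0-3(w=4) 1-3(w=7)}
step 3: add edge 2-4 (w=9); MST = {0-3(w=4) 1-3(w=7) 2-4(w=9)}
step 4: add edge 1-2 (w=10); MST = {0-3(w=4) 1-2(w=10) 1-3(w=7) 2-4(w=9)}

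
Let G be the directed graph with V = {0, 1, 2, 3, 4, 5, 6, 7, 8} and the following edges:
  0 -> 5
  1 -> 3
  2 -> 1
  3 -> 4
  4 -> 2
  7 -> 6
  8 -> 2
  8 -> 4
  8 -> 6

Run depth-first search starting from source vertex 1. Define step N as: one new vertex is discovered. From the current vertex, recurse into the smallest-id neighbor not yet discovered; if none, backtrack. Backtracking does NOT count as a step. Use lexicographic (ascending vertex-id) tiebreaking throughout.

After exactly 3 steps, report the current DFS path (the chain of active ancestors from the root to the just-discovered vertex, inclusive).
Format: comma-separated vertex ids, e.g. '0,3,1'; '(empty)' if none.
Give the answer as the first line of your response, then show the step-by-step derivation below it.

1,3,4

step 1: discover 1; path=1; order=1
step 2: discover 3; path=1>3; order=1,3
step 3: discover 4; path=1>3>4; order=1,3,4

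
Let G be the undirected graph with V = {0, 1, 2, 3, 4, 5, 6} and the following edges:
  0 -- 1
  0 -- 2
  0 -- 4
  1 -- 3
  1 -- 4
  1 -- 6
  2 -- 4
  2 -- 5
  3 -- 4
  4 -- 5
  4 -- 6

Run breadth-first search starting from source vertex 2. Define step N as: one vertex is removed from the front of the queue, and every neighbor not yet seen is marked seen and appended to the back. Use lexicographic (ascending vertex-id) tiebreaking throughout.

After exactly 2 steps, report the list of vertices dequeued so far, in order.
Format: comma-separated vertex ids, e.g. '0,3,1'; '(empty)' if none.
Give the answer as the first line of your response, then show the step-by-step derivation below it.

2,0

step 1: dequeue 2; queue=[0,4,5]; order=2
step 2: dequeue 0; queue=[4,5,1]; order=2,0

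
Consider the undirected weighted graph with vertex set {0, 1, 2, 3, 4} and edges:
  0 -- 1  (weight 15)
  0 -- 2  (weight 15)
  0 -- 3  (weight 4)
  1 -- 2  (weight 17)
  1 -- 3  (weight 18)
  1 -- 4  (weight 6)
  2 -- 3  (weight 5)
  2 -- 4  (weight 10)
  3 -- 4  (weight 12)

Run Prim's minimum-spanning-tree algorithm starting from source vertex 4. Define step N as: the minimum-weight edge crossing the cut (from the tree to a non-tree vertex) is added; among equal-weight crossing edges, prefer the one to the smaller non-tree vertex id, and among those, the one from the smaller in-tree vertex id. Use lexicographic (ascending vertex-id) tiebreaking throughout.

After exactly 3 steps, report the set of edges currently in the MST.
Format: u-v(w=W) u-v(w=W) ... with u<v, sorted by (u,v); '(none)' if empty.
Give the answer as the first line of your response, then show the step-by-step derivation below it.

1-4(w=6) 2-3(w=5) 2-4(w=10)

step 1: add edge 1-4 (w=6); MST = {1-4(w=6)}
step 2: add edge 2-4 (w=10); MST = {1-4(w=6) 2-4(w=10)}
step 3: add edge 2-3 (w=5); MST = {1-4(w=6) 2-3(w=5) 2-4(w=10)}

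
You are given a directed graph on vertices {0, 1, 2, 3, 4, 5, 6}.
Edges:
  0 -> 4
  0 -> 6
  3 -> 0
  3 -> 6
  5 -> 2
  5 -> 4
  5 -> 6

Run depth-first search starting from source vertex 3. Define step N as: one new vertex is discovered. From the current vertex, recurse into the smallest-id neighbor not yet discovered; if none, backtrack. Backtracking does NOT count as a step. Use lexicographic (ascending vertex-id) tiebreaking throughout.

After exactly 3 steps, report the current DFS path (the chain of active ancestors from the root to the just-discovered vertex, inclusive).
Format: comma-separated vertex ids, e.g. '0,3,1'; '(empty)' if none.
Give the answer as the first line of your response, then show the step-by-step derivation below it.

3,0,4

step 1: discover 3; path=3; order=3
step 2: discover 0; path=3>0; order=3,0
step 3: discover 4; path=3>0>4; order=3,0,4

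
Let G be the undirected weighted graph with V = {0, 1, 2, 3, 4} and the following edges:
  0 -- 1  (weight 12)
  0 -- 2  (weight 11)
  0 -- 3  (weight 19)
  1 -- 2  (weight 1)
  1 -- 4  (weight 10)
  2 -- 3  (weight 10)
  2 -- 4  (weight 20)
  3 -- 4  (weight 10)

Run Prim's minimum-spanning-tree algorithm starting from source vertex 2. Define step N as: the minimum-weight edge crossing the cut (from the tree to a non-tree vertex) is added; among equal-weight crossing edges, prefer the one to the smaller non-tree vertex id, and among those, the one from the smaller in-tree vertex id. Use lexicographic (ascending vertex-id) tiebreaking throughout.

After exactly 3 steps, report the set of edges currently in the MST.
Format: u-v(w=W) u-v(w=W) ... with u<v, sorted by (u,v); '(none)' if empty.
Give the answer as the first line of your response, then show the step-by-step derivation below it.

1-2(w=1) 1-4(w=10) 2-3(w=10)

step 1: add edge 1-2 (w=1); MST = {1-2(w=1)}
step 2: add edge 2-3 (w=10); MST = {1-2(w=1) 2-3(w=10)}
step 3: add edge 1-4 (w=10); MST = {1-2(w=1) 1-4(w=10) 2-3(w=10)}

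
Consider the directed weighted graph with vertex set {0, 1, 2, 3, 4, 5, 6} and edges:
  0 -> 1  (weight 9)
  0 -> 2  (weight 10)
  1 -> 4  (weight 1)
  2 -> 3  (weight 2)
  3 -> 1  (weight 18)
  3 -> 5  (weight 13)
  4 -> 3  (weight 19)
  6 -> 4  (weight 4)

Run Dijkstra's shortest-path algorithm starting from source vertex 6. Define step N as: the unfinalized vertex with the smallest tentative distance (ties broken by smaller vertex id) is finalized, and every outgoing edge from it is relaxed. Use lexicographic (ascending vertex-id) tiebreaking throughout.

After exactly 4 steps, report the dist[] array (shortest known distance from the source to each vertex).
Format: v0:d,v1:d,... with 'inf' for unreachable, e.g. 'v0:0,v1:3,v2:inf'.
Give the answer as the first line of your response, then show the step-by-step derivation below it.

v0:inf,v1:41,v2:inf,v3:23,v4:4,v5:36,v6:0

step 1: dist = v0:inf,v1:inf,v2:inf,v3:inf,v4:4,v5:inf,v6:0
step 2: dist = v0:inf,v1:inf,v2:inf,v3:23,v4:4,v5:inf,v6:0
step 3: dist = v0:inf,v1:41,v2:inf,v3:23,v4:4,v5:36,v6:0
step 4: dist = v0:inf,v1:41,v2:inf,v3:23,v4:4,v5:36,v6:0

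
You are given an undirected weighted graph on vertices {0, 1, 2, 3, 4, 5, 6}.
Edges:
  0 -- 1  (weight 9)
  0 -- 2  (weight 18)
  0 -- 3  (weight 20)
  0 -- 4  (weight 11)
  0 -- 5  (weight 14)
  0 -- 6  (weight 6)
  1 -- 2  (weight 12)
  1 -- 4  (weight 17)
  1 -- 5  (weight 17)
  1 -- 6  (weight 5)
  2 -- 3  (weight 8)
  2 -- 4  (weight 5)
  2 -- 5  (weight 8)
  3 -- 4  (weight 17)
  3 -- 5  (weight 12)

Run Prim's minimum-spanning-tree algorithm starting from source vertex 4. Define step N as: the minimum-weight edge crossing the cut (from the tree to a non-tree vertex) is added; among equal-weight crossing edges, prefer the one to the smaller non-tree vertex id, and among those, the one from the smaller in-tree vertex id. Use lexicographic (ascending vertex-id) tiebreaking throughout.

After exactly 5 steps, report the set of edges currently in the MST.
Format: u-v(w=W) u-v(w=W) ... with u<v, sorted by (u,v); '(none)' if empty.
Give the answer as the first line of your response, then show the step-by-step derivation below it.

0-4(w=11) 0-6(w=6) 2-3(w=8) 2-4(w=5) 2-5(w=8)

step 1: add edge 2-4 (w=5); MST = {2-4(w=5)}
step 2: add edge 2-3 (w=8); MST = {2-3(w=8) 2-4(w=5)}
step 3: add edge 2-5 (w=8); MST = {2-3(w=8) 2-4(w=5) 2-5(w=8)}
step 4: add edge 0-4 (w=11); MST = {0-4(w=11) 2-3(w=8) 2-4(w=5) 2-5(w=8)}
step 5: add edge 0-6 (w=6); MST = {0-4(w=11) 0-6(w=6) 2-3(w=8) 2-4(w=5) 2-5(w=8)}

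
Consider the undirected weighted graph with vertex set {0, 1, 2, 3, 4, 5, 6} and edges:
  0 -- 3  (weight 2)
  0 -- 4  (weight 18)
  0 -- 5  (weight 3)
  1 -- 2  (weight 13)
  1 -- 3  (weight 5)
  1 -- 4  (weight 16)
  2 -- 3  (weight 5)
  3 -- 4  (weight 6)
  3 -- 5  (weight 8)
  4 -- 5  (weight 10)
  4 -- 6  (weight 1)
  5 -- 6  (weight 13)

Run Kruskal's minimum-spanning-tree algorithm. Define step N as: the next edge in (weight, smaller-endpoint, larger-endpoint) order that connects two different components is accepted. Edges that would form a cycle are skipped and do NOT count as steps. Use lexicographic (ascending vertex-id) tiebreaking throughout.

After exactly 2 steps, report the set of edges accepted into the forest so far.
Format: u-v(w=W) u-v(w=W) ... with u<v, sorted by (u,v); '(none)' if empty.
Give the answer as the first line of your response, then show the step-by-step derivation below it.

0-3(w=2) 4-6(w=1)

step 1: add edge 4-6 (w=1); MST = {4-6(w=1)}
step 2: add edge 0-3 (w=2); MST = {0-3(w=2) 4-6(w=1)}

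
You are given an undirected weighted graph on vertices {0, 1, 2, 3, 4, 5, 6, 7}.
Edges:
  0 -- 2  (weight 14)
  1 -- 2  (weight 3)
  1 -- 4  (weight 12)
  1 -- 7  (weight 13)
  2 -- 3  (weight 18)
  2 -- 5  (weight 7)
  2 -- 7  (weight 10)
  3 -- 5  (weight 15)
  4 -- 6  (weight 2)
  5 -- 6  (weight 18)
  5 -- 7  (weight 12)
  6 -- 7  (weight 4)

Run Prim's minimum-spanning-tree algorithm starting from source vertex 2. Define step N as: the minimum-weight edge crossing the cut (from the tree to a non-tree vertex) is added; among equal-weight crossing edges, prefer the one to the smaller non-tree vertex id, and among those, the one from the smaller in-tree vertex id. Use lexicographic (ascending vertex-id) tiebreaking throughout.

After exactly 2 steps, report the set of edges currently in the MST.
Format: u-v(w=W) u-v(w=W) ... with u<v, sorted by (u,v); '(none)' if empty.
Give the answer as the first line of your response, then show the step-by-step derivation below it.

1-2(w=3) 2-5(w=7)

step 1: add edge 1-2 (w=3); MST = {1-2(w=3)}
step 2: add edge 2-5 (w=7); MST = {1-2(w=3) 2-5(w=7)}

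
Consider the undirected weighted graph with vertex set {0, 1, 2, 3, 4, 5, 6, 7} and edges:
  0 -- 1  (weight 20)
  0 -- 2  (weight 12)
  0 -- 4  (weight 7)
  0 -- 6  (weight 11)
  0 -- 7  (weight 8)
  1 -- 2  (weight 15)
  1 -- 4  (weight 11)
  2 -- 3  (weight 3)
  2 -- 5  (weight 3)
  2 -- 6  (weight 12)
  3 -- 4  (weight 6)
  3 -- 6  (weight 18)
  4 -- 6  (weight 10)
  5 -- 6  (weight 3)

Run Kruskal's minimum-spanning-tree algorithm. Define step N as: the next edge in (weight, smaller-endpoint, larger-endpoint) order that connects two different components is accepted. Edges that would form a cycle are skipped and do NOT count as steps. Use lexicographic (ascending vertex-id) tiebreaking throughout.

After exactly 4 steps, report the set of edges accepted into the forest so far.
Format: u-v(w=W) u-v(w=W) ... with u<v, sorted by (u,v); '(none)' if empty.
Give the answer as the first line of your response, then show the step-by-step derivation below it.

2-3(w=3) 2-5(w=3) 3-4(w=6) 5-6(w=3)

step 1: add edge 2-3 (w=3); MST = {2-3(w=3)}
step 2: add edge 2-5 (w=3); MST = {2-3(w=3) 2-5(w=3)}
step 3: add edge 5-6 (w=3); MST = {2-3(w=3) 2-5(w=3) 5-6(w=3)}
step 4: add edge 3-4 (w=6); MST = {2-3(w=3) 2-5(w=3) 3-4(w=6) 5-6(w=3)}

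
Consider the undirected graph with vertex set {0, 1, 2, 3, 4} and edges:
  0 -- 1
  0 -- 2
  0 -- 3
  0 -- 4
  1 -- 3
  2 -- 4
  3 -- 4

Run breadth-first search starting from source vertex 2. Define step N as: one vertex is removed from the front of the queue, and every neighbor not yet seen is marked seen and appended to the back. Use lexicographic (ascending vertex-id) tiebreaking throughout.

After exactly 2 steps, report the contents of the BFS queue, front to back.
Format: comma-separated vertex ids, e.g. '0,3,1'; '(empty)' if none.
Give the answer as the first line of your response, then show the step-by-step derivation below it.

4,1,3

step 1: dequeue 2; queue=[0,4]; order=2
step 2: dequeue 0; queue=[4,1,3]; order=2,0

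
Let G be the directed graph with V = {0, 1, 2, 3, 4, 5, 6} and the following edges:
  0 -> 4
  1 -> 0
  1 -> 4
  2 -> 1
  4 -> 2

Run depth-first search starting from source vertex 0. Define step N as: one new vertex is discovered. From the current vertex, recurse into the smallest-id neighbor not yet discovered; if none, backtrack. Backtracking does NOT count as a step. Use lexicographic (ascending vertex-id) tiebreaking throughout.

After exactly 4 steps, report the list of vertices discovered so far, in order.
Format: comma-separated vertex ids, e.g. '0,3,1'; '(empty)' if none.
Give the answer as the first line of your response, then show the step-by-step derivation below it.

0,4,2,1

step 1: discover 0; path=0; order=0
step 2: discover 4; path=0>4; order=0,4
step 3: discover 2; path=0>4>2; order=0,4,2
step 4: discover 1; path=0>4>2>1; order=0,4,2,1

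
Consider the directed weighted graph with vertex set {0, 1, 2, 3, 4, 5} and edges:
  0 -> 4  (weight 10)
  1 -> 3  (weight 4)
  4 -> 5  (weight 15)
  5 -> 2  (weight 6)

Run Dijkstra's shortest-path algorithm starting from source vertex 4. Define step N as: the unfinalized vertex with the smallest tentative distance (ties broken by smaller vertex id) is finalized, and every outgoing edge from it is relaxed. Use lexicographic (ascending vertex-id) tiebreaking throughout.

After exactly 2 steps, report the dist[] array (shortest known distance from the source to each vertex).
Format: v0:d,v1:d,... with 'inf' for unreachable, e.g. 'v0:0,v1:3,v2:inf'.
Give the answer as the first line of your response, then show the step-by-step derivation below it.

v0:inf,v1:inf,v2:21,v3:inf,v4:0,v5:15

step 1: dist = v0:inf,v1:inf,v2:inf,v3:inf,v4:0,v5:15
step 2: dist = v0:inf,v1:inf,v2:21,v3:inf,v4:0,v5:15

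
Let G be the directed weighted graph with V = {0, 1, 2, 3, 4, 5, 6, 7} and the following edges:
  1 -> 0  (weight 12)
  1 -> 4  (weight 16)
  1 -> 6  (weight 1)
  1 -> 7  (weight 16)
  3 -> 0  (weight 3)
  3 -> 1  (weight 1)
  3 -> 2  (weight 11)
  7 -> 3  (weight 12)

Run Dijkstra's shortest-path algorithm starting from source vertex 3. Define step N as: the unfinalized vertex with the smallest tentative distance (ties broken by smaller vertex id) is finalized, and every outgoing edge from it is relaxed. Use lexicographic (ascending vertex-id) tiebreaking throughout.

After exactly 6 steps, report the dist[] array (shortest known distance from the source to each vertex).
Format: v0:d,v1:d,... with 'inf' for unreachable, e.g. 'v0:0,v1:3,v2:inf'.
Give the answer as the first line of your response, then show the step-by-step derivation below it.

v0:3,v1:1,v2:11,v3:0,v4:17,v5:inf,v6:2,v7:17

step 1: dist = v0:3,v1:1,v2:11,v3:0,v4:inf,v5:inf,v6:inf,v7:inf
step 2: dist = v0:3,v1:1,v2:11,v3:0,v4:17,v5:inf,v6:2,v7:17
step 3: dist = v0:3,v1:1,v2:11,v3:0,v4:17,v5:inf,v6:2,v7:17
step 4: dist = v0:3,v1:1,v2:11,v3:0,v4:17,v5:inf,v6:2,v7:17
step 5: dist = v0:3,v1:1,v2:11,v3:0,v4:17,v5:inf,v6:2,v7:17
step 6: dist = v0:3,v1:1,v2:11,v3:0,v4:17,v5:inf,v6:2,v7:17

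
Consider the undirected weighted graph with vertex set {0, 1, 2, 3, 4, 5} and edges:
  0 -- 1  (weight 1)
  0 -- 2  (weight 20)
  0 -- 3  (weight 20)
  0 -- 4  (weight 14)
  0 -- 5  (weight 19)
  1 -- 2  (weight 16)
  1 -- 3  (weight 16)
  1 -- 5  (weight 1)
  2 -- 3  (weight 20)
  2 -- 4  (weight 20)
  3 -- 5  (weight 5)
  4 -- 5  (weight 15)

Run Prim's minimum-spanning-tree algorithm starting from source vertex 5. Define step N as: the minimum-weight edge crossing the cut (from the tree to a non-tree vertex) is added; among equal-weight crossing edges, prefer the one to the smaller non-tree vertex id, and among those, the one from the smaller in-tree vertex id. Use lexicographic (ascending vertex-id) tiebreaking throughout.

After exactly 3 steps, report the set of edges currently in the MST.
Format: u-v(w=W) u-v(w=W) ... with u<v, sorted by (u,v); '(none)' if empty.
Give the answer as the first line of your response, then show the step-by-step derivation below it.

0-1(w=1) 1-5(w=1) 3-5(w=5)

step 1: add edge 1-5 (w=1); MST = {1-5(w=1)}
step 2: add edge 0-1 (w=1); MST = {0-1(w=1) 1-5(w=1)}
step 3: add edge 3-5 (w=5); MST = {0-1(w=1) 1-5(w=1) 3-5(w=5)}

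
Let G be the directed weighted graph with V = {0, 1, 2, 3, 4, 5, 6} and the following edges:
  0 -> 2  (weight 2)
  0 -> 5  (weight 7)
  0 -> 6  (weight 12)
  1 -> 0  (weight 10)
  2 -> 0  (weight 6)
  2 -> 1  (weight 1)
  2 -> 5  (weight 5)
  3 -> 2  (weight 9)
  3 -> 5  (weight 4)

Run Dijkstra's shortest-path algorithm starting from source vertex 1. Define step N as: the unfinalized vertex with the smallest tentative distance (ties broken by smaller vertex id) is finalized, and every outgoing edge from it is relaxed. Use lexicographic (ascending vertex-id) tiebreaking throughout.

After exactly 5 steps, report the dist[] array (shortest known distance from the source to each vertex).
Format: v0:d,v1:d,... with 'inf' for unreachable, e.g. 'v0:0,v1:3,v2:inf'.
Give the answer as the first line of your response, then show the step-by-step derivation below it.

v0:10,v1:0,v2:12,v3:inf,v4:inf,v5:17,v6:22

step 1: dist = v0:10,v1:0,v2:inf,v3:inf,v4:inf,v5:inf,v6:inf
step 2: dist = v0:10,v1:0,v2:12,v3:inf,v4:inf,v5:17,v6:22
step 3: dist = v0:10,v1:0,v2:12,v3:inf,v4:inf,v5:17,v6:22
step 4: dist = v0:10,v1:0,v2:12,v3:inf,v4:inf,v5:17,v6:22
step 5: dist = v0:10,v1:0,v2:12,v3:inf,v4:inf,v5:17,v6:22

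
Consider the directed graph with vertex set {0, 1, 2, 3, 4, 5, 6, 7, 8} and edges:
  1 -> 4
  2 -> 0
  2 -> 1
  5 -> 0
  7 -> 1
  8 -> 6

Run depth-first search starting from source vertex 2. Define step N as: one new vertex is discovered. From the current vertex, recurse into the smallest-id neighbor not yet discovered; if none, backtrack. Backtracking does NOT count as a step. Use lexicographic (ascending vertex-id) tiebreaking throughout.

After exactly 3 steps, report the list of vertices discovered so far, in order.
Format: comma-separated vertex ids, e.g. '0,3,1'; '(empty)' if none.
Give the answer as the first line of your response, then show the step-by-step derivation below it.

2,0,1

step 1: discover 2; path=2; order=2
step 2: discover 0; path=2>0; order=2,0
step 3: discover 1; path=2>1; order=2,0,1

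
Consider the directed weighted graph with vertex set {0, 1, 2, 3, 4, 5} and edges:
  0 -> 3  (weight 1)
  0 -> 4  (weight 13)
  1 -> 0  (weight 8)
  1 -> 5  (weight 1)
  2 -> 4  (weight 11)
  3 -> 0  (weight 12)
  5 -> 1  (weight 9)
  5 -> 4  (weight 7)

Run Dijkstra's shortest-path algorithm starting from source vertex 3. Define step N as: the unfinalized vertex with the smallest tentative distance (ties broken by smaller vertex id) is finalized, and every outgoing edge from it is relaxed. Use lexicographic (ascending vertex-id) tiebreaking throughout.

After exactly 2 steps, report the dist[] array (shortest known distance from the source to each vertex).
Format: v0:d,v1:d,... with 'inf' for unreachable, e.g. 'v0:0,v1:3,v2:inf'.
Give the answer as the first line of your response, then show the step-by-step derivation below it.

v0:12,v1:inf,v2:inf,v3:0,v4:25,v5:inf

step 1: dist = v0:12,v1:inf,v2:inf,v3:0,v4:inf,v5:inf
step 2: dist = v0:12,v1:inf,v2:inf,v3:0,v4:25,v5:inf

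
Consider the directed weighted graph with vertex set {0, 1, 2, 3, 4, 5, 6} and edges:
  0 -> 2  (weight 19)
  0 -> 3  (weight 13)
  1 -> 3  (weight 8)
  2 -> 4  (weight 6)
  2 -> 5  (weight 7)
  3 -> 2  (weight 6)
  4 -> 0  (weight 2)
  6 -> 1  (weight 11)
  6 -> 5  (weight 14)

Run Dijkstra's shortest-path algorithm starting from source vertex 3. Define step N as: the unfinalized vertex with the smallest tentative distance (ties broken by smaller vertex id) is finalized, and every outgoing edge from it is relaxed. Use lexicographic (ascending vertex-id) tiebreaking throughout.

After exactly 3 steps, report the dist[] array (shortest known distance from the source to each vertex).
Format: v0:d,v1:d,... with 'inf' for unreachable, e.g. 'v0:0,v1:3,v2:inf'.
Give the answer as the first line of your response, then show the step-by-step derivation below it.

v0:14,v1:inf,v2:6,v3:0,v4:12,v5:13,v6:inf

step 1: dist = v0:inf,v1:inf,v2:6,v3:0,v4:inf,v5:inf,v6:inf
step 2: dist = v0:inf,v1:inf,v2:6,v3:0,v4:12,v5:13,v6:inf
step 3: dist = v0:14,v1:inf,v2:6,v3:0,v4:12,v5:13,v6:inf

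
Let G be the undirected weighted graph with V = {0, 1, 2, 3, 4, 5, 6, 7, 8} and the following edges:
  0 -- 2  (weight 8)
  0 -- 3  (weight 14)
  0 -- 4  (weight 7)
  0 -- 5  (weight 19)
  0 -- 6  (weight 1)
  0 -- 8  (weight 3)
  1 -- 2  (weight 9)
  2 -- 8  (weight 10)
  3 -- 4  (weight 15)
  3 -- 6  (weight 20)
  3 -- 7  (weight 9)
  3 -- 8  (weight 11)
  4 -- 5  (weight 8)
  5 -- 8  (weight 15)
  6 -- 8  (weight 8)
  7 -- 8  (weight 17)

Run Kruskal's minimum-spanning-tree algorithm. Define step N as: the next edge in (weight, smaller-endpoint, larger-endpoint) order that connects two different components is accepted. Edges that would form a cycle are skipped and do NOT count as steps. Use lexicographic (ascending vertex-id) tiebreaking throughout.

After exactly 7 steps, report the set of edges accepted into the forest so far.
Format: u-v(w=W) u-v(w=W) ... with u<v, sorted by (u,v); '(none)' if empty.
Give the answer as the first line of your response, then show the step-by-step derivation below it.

0-2(w=8) 0-4(w=7) 0-6(w=1) 0-8(w=3) 1-2(w=9) 3-7(w=9) 4-5(w=8)

step 1: add edge 0-6 (w=1); MST = {0-6(w=1)}
step 2: add edge 0-8 (w=3); MST = {0-6(w=1) 0-8(w=3)}
step 3: add edge 0-4 (w=7); MST = {0-4(w=7) 0-6(w=1) 0-8(w=3)}
step 4: add edge 0-2 (w=8); MST = {0-2(w=8) 0-4(w=7) 0-6(w=1) 0-8(w=3)}
step 5: add edge 4-5 (w=8); MST = {0-2(w=8) 0-4(w=7) 0-6(w=1) 0-8(w=3) 4-5(w=8)}
step 6: add edge 1-2 (w=9); MST = {0-2(w=8) 0-4(w=7) 0-6(w=1) 0-8(w=3) 1-2(w=9) 4-5(w=8)}
step 7: add edge 3-7 (w=9); MST = {0-2(w=8) 0-4(w=7) 0-6(w=1) 0-8(w=3) 1-2(w=9) 3-7(w=9) 4-5(w=8)}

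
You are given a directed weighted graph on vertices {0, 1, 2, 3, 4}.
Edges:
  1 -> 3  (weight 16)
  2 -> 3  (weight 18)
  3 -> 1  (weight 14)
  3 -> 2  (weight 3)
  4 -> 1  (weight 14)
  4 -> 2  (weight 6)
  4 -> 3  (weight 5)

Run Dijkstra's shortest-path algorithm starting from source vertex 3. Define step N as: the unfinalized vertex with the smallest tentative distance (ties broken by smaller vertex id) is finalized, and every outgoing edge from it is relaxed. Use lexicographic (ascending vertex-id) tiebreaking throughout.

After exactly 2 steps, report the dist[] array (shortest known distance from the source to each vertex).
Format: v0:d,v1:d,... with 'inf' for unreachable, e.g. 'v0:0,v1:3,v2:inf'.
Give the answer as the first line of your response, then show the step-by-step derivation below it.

v0:inf,v1:14,v2:3,v3:0,v4:inf

step 1: dist = v0:inf,v1:14,v2:3,v3:0,v4:inf
step 2: dist = v0:inf,v1:14,v2:3,v3:0,v4:inf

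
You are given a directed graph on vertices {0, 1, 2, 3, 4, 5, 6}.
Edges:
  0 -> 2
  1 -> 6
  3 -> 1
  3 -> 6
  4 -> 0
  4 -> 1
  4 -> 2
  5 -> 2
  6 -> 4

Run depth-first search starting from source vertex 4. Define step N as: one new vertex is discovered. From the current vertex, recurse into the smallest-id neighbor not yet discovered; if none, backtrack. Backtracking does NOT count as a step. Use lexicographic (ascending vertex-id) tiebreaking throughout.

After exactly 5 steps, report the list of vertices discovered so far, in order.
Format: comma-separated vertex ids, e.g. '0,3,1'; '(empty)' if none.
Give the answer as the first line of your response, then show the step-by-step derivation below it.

4,0,2,1,6

step 1: discover 4; path=4; order=4
step 2: discover 0; path=4>0; order=4,0
step 3: discover 2; path=4>0>2; order=4,0,2
step 4: discover 1; path=4>1; order=4,0,2,1
step 5: discover 6; path=4>1>6; order=4,0,2,1,6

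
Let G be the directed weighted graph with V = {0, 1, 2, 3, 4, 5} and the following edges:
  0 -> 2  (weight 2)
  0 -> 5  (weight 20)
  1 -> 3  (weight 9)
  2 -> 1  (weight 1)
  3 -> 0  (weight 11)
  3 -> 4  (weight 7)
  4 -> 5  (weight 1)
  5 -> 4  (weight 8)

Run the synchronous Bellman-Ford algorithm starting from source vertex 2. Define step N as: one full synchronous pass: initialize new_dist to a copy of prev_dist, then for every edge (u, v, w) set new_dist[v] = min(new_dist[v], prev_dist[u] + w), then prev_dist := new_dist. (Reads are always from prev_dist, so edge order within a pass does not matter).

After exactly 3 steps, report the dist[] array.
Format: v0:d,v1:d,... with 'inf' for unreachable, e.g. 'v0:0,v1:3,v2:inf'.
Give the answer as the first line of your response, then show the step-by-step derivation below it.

v0:21,v1:1,v2:0,v3:10,v4:17,v5:inf

step 1: dist = v0:inf,v1:1,v2:0,v3:inf,v4:inf,v5:inf
step 2: dist = v0:inf,v1:1,v2:0,v3:10,v4:inf,v5:inf
step 3: dist = v0:21,v1:1,v2:0,v3:10,v4:17,v5:inf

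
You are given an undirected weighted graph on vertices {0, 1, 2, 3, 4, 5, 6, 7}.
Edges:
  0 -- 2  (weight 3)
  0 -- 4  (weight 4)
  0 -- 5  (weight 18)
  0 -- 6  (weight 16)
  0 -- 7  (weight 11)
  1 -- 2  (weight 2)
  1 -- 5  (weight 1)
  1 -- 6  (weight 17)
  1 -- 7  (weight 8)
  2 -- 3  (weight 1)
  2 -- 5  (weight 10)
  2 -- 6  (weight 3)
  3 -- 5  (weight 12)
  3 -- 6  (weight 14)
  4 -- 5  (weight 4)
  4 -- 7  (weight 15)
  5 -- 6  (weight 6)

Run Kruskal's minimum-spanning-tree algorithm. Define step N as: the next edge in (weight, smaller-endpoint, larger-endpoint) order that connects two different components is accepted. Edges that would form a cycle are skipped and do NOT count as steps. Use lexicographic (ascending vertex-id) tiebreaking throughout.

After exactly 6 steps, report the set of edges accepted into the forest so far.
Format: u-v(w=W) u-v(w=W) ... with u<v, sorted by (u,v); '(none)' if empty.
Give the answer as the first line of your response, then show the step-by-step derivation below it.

0-2(w=3) 0-4(w=4) 1-2(w=2) 1-5(w=1) 2-3(w=1) 2-6(w=3)

step 1: add edge 1-5 (w=1); MST = {1-5(w=1)}
step 2: add edge 2-3 (w=1); MST = {1-5(w=1) 2-3(w=1)}
step 3: add edge 1-2 (w=2); MST = {1-2(w=2) 1-5(w=1) 2-3(w=1)}
step 4: add edge 0-2 (w=3); MST = {0-2(w=3) 1-2(w=2) 1-5(w=1) 2-3(w=1)}
step 5: add edge 2-6 (w=3); MST = {0-2(w=3) 1-2(w=2) 1-5(w=1) 2-3(w=1) 2-6(w=3)}
step 6: add edge 0-4 (w=4); MST = {0-2(w=3) 0-4(w=4) 1-2(w=2) 1-5(w=1) 2-3(w=1) 2-6(w=3)}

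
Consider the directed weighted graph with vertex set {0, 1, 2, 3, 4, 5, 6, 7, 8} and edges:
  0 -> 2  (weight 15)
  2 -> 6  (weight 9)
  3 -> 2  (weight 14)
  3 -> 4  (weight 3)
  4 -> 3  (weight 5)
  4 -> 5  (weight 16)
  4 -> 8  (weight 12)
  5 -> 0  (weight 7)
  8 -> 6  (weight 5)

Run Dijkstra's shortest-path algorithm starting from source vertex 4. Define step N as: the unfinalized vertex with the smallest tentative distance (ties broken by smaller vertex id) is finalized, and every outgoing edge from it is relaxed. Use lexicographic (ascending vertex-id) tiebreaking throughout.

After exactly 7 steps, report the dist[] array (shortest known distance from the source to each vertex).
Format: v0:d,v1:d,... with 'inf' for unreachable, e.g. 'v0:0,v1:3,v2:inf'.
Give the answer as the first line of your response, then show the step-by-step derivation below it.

v0:23,v1:inf,v2:19,v3:5,v4:0,v5:16,v6:17,v7:inf,v8:12

step 1: dist = v0:inf,v1:inf,v2:inf,v3:5,v4:0,v5:16,v6:inf,v7:inf,v8:12
step 2: dist = v0:inf,v1:inf,v2:19,v3:5,v4:0,v5:16,v6:inf,v7:inf,v8:12
step 3: dist = v0:inf,v1:inf,v2:19,v3:5,v4:0,v5:16,v6:17,v7:inf,v8:12
step 4: dist = v0:23,v1:inf,v2:19,v3:5,v4:0,v5:16,v6:17,v7:inf,v8:12
step 5: dist = v0:23,v1:inf,v2:19,v3:5,v4:0,v5:16,v6:17,v7:inf,v8:12
step 6: dist = v0:23,v1:inf,v2:19,v3:5,v4:0,v5:16,v6:17,v7:inf,v8:12
step 7: dist = v0:23,v1:inf,v2:19,v3:5,v4:0,v5:16,v6:17,v7:inf,v8:12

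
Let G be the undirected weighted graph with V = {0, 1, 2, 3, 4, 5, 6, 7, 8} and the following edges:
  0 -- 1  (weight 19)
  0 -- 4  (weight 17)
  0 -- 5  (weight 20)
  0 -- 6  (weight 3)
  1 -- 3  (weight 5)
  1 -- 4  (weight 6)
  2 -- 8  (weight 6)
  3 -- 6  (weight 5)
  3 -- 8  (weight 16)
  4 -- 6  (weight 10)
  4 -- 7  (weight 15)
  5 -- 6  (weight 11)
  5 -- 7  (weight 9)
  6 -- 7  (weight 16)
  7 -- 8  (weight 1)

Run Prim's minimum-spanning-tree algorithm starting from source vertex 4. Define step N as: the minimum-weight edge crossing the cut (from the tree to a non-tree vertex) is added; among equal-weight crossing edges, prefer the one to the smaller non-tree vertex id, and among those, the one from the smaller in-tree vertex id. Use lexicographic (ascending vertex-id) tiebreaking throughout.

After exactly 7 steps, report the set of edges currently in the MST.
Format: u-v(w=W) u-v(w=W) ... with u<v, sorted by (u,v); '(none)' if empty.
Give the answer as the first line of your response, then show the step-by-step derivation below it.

0-6(w=3) 1-3(w=5) 1-4(w=6) 3-6(w=5) 5-6(w=11) 5-7(w=9) 7-8(w=1)

step 1: add edge 1-4 (w=6); MST = {1-4(w=6)}
step 2: add edge 1-3 (w=5); MST = {1-3(w=5) 1-4(w=6)}
step 3: add edge 3-6 (w=5); MST = {1-3(w=5) 1-4(w=6) 3-6(w=5)}
step 4: add edge 0-6 (w=3); MST = {0-6(w=3) 1-3(w=5) 1-4(w=6) 3-6(w=5)}
step 5: add edge 5-6 (w=11); MST = {0-6(w=3) 1-3(w=5) 1-4(w=6) 3-6(w=5) 5-6(w=11)}
step 6: add edge 5-7 (w=9); MST = {0-6(w=3) 1-3(w=5) 1-4(w=6) 3-6(w=5) 5-6(w=11) 5-7(w=9)}
step 7: add edge 7-8 (w=1); MST = {0-6(w=3) 1-3(w=5) 1-4(w=6) 3-6(w=5) 5-6(w=11) 5-7(w=9) 7-8(w=1)}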